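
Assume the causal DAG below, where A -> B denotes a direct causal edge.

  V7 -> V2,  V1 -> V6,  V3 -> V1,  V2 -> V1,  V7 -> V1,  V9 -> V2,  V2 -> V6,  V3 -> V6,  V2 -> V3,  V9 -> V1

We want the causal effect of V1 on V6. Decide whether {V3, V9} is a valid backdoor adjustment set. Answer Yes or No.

No

Backdoor paths from V1 to V6 (paths whose first edge points into V1):
  P1: V1 <- V7 -> V2 -> V3 -> V6
  P2: V1 <- V7 -> V2 -> V6
  P3: V1 <- V9 -> V2 -> V3 -> V6
  P4: V1 <- V9 -> V2 -> V6
  P5: V1 <- V2 -> V3 -> V6
  P6: V1 <- V2 -> V6
  P7: V1 <- V3 <- V2 -> V6
  P8: V1 <- V3 -> V6
Condition 1 (no descendant of V1 in the set): holds — descendants of V1 are {V6}; none are in {V3, V9}.
Condition 2 (every backdoor path blocked by {V3, V9}):
  P1: blocked at chain node V3 ∈ conditioning set.
  P2: open — no interior node is in the conditioning set.
  P3: blocked at fork node V9 ∈ conditioning set.
  P4: blocked at fork node V9 ∈ conditioning set.
  P5: blocked at chain node V3 ∈ conditioning set.
  P6: open — no interior node is in the conditioning set.
  P7: blocked at chain node V3 ∈ conditioning set.
  P8: blocked at fork node V3 ∈ conditioning set.
{V3, V9} does not satisfy the backdoor criterion.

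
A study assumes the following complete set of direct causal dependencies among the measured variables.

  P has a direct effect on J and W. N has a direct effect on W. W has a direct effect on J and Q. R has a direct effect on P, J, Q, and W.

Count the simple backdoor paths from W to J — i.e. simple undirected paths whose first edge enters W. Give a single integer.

4

A backdoor path from W to J is any simple undirected path whose first edge points into W (i.e. leaves W via a parent).
Parents of W: {N, P, R}.
Enumerating:
  P1: W <- R -> P -> J
  P2: W <- R -> J
  P3: W <- P <- R -> J
  P4: W <- P -> J
That exhausts the simple backdoor paths. Count: 4.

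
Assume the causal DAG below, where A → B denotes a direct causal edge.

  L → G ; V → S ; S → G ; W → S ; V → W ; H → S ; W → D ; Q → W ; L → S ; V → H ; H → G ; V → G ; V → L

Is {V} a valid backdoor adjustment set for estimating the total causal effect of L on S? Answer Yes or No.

Backdoor paths from L to S (paths whose first edge points into L):
  P1: L <- V -> W -> S
  P2: L <- V -> H -> S
  P3: L <- V -> H -> G <- S
  P4: L <- V -> S
  P5: L <- V -> G <- H -> S
  P6: L <- V -> G <- S
Condition 1 (no descendant of L in the set): holds — descendants of L are {G, S}; none are in {V}.
Condition 2 (every backdoor path blocked by {V}):
  P1: blocked at fork node V ∈ conditioning set.
  P2: blocked at fork node V ∈ conditioning set.
  P3: blocked at fork node V ∈ conditioning set.
  P4: blocked at fork node V ∈ conditioning set.
  P5: blocked at fork node V ∈ conditioning set.
  P6: blocked at fork node V ∈ conditioning set.
{V} satisfies the backdoor criterion.

Yes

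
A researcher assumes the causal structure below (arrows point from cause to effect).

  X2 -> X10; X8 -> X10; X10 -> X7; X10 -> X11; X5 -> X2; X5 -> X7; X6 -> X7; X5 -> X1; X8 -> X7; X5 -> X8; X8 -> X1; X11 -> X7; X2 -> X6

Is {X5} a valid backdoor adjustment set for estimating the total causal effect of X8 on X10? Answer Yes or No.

Backdoor paths from X8 to X10 (paths whose first edge points into X8):
  P1: X8 <- X5 -> X2 -> X10
  P2: X8 <- X5 -> X2 -> X6 -> X7 <- X10
  P3: X8 <- X5 -> X2 -> X6 -> X7 <- X11 <- X10
  P4: X8 <- X5 -> X7 <- X10
  P5: X8 <- X5 -> X7 <- X11 <- X10
  P6: X8 <- X5 -> X7 <- X6 <- X2 -> X10
Condition 1 (no descendant of X8 in the set): holds — descendants of X8 are {X1, X10, X11, X7}; none are in {X5}.
Condition 2 (every backdoor path blocked by {X5}):
  P1: blocked at fork node X5 ∈ conditioning set.
  P2: blocked at fork node X5 ∈ conditioning set.
  P3: blocked at fork node X5 ∈ conditioning set.
  P4: blocked at fork node X5 ∈ conditioning set.
  P5: blocked at fork node X5 ∈ conditioning set.
  P6: blocked at fork node X5 ∈ conditioning set.
{X5} satisfies the backdoor criterion.

Yes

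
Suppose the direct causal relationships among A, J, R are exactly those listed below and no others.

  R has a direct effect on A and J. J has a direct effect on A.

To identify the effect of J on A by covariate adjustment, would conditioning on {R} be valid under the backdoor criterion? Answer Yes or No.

Backdoor paths from J to A (paths whose first edge points into J):
  P1: J <- R -> A
Condition 1 (no descendant of J in the set): holds — descendants of J are {A}; none are in {R}.
Condition 2 (every backdoor path blocked by {R}):
  P1: blocked at fork node R ∈ conditioning set.
{R} satisfies the backdoor criterion.

Yes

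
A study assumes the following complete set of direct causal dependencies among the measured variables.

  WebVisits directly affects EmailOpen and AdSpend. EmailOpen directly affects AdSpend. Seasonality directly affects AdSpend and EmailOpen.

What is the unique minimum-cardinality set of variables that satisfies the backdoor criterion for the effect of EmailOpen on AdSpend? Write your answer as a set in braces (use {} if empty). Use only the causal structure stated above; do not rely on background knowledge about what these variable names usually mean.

Variables eligible for adjustment (non-descendants of EmailOpen, excluding EmailOpen and AdSpend): {Seasonality, WebVisits}.
Backdoor paths from EmailOpen to AdSpend:
  P1: EmailOpen <- WebVisits -> AdSpend
  P2: EmailOpen <- Seasonality -> AdSpend
The empty set is not sufficient: P1 (EmailOpen <- WebVisits -> AdSpend) has no collider blocking it and no conditioned non-collider, so it is open.
Try {Seasonality, WebVisits}:
  P1: blocked at fork node WebVisits ∈ conditioning set.
  P2: blocked at fork node Seasonality ∈ conditioning set.
{Seasonality, WebVisits} contains no descendant of EmailOpen and blocks every backdoor path.
Every element of {Seasonality, WebVisits} is needed (dropping Seasonality leaves P2 open; dropping WebVisits leaves P1 open), so no proper subset is valid.
Among all size-2 subsets of the eligible variables, only {Seasonality, WebVisits} blocks every backdoor path, so it is the unique smallest valid adjustment set.

{Seasonality, WebVisits}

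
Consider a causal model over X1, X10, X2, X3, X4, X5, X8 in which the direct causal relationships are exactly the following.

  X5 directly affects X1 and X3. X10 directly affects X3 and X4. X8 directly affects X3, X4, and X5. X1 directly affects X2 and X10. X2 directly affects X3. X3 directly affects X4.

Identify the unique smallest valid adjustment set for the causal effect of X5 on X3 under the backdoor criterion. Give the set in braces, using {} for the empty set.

Variables eligible for adjustment (non-descendants of X5, excluding X5 and X3): {X8}.
Backdoor paths from X5 to X3:
  P1: X5 <- X8 -> X3
  P2: X5 <- X8 -> X4 <- X10 <- X1 -> X2 -> X3
  P3: X5 <- X8 -> X4 <- X10 -> X3
  P4: X5 <- X8 -> X4 <- X3
The empty set is not sufficient: P1 (X5 <- X8 -> X3) has no collider blocking it and no conditioned non-collider, so it is open.
Try {X8}:
  P1: blocked at fork node X8 ∈ conditioning set.
  P2: blocked at fork node X8 ∈ conditioning set.
  P3: blocked at fork node X8 ∈ conditioning set.
  P4: blocked at fork node X8 ∈ conditioning set.
{X8} contains no descendant of X5 and blocks every backdoor path.
{X8} is the unique smallest valid adjustment set.

{X8}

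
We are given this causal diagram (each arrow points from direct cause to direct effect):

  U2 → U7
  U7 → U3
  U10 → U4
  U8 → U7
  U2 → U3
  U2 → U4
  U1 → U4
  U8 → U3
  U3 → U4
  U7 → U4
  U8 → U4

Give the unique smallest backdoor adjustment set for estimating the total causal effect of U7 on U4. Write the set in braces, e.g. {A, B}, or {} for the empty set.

{U2, U8}

Variables eligible for adjustment (non-descendants of U7, excluding U7 and U4): {U1, U10, U2, U8}.
Backdoor paths from U7 to U4:
  P1: U7 <- U2 -> U3 <- U8 -> U4
  P2: U7 <- U2 -> U3 -> U4
  P3: U7 <- U2 -> U4
  P4: U7 <- U8 -> U3 <- U2 -> U4
  P5: U7 <- U8 -> U3 -> U4
  P6: U7 <- U8 -> U4
The empty set is not sufficient: P2 (U7 <- U2 -> U3 -> U4) has no collider blocking it and no conditioned non-collider, so it is open.
Try {U2, U8}:
  P1: blocked at fork node U2 ∈ conditioning set.
  P2: blocked at fork node U2 ∈ conditioning set.
  P3: blocked at fork node U2 ∈ conditioning set.
  P4: blocked at fork node U8 ∈ conditioning set.
  P5: blocked at fork node U8 ∈ conditioning set.
  P6: blocked at fork node U8 ∈ conditioning set.
{U2, U8} contains no descendant of U7 and blocks every backdoor path.
Every element of {U2, U8} is needed (dropping U2 leaves P2 open; dropping U8 leaves P5 open), so no proper subset is valid.
Among all size-2 subsets of the eligible variables, only {U2, U8} blocks every backdoor path, so it is the unique smallest valid adjustment set.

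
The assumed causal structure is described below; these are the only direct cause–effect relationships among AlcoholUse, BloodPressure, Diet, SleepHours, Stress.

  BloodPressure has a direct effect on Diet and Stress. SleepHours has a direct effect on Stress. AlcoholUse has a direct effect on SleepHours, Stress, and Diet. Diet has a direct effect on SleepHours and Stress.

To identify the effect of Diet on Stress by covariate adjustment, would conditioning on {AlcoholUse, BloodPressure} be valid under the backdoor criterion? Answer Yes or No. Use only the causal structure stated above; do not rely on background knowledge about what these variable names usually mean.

Backdoor paths from Diet to Stress (paths whose first edge points into Diet):
  P1: Diet <- AlcoholUse -> SleepHours -> Stress
  P2: Diet <- AlcoholUse -> Stress
  P3: Diet <- BloodPressure -> Stress
Condition 1 (no descendant of Diet in the set): holds — descendants of Diet are {SleepHours, Stress}; none are in {AlcoholUse, BloodPressure}.
Condition 2 (every backdoor path blocked by {AlcoholUse, BloodPressure}):
  P1: blocked at fork node AlcoholUse ∈ conditioning set.
  P2: blocked at fork node AlcoholUse ∈ conditioning set.
  P3: blocked at fork node BloodPressure ∈ conditioning set.
{AlcoholUse, BloodPressure} satisfies the backdoor criterion.

Yes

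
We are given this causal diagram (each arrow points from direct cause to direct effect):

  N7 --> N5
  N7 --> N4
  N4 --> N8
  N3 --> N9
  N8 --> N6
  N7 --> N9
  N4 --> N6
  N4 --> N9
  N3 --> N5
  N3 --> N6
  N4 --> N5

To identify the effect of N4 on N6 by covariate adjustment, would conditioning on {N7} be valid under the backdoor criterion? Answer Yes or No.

Backdoor paths from N4 to N6 (paths whose first edge points into N4):
  P1: N4 <- N7 -> N5 <- N3 -> N6
  P2: N4 <- N7 -> N9 <- N3 -> N6
Condition 1 (no descendant of N4 in the set): holds — descendants of N4 are {N5, N6, N8, N9}; none are in {N7}.
Condition 2 (every backdoor path blocked by {N7}):
  P1: blocked at fork node N7 ∈ conditioning set.
  P2: blocked at fork node N7 ∈ conditioning set.
{N7} satisfies the backdoor criterion.

Yes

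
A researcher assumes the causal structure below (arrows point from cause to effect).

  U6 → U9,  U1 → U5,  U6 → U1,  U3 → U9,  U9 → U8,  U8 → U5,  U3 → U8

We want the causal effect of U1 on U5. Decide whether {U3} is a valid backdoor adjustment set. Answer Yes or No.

No

Backdoor paths from U1 to U5 (paths whose first edge points into U1):
  P1: U1 <- U6 -> U9 <- U3 -> U8 -> U5
  P2: U1 <- U6 -> U9 -> U8 -> U5
Condition 1 (no descendant of U1 in the set): holds — descendants of U1 are {U5}; none are in {U3}.
Condition 2 (every backdoor path blocked by {U3}):
  P1: blocked at collider U9 (neither it nor any descendant is in the conditioning set).
  P2: open — no interior node is in the conditioning set.
{U3} does not satisfy the backdoor criterion.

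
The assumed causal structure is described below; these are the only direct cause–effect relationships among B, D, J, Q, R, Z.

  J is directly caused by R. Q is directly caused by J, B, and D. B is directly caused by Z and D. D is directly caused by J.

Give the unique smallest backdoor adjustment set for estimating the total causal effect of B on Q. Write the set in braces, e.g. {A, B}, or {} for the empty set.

{D}

Variables eligible for adjustment (non-descendants of B, excluding B and Q): {D, J, R, Z}.
Backdoor paths from B to Q:
  P1: B <- D <- J -> Q
  P2: B <- D -> Q
The empty set is not sufficient: P1 (B <- D <- J -> Q) has no collider blocking it and no conditioned non-collider, so it is open.
Try {D}:
  P1: blocked at chain node D ∈ conditioning set.
  P2: blocked at fork node D ∈ conditioning set.
{D} contains no descendant of B and blocks every backdoor path.
No other singleton works — e.g. {R} leaves P1 open — so {D} is the unique smallest valid adjustment set.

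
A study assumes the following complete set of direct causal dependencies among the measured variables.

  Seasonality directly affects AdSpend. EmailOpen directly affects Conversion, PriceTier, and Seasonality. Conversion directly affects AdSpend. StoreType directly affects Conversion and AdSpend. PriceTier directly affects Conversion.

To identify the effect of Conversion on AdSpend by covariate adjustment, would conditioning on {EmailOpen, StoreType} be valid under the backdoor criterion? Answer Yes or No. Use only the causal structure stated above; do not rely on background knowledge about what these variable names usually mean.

Yes

Backdoor paths from Conversion to AdSpend (paths whose first edge points into Conversion):
  P1: Conversion <- StoreType -> AdSpend
  P2: Conversion <- EmailOpen -> Seasonality -> AdSpend
  P3: Conversion <- PriceTier <- EmailOpen -> Seasonality -> AdSpend
Condition 1 (no descendant of Conversion in the set): holds — descendants of Conversion are {AdSpend}; none are in {EmailOpen, StoreType}.
Condition 2 (every backdoor path blocked by {EmailOpen, StoreType}):
  P1: blocked at fork node StoreType ∈ conditioning set.
  P2: blocked at fork node EmailOpen ∈ conditioning set.
  P3: blocked at fork node EmailOpen ∈ conditioning set.
{EmailOpen, StoreType} satisfies the backdoor criterion.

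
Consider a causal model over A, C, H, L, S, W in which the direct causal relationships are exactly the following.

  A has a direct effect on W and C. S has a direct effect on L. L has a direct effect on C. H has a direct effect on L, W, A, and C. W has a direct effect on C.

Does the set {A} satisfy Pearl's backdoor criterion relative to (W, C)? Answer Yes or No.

Backdoor paths from W to C (paths whose first edge points into W):
  P1: W <- H -> A -> C
  P2: W <- H -> L -> C
  P3: W <- H -> C
  P4: W <- A <- H -> L -> C
  P5: W <- A <- H -> C
  P6: W <- A -> C
Condition 1 (no descendant of W in the set): holds — descendants of W are {C}; none are in {A}.
Condition 2 (every backdoor path blocked by {A}):
  P1: blocked at chain node A ∈ conditioning set.
  P2: open — no interior node is in the conditioning set.
  P3: open — no interior node is in the conditioning set.
  P4: blocked at chain node A ∈ conditioning set.
  P5: blocked at chain node A ∈ conditioning set.
  P6: blocked at fork node A ∈ conditioning set.
{A} does not satisfy the backdoor criterion.

No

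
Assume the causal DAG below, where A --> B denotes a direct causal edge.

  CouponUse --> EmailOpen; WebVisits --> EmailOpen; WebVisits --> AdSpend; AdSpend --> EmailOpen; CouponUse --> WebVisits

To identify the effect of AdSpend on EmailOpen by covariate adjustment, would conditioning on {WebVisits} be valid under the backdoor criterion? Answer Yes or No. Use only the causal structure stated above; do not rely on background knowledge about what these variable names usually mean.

Backdoor paths from AdSpend to EmailOpen (paths whose first edge points into AdSpend):
  P1: AdSpend <- WebVisits <- CouponUse -> EmailOpen
  P2: AdSpend <- WebVisits -> EmailOpen
Condition 1 (no descendant of AdSpend in the set): holds — descendants of AdSpend are {EmailOpen}; none are in {WebVisits}.
Condition 2 (every backdoor path blocked by {WebVisits}):
  P1: blocked at chain node WebVisits ∈ conditioning set.
  P2: blocked at fork node WebVisits ∈ conditioning set.
{WebVisits} satisfies the backdoor criterion.

Yes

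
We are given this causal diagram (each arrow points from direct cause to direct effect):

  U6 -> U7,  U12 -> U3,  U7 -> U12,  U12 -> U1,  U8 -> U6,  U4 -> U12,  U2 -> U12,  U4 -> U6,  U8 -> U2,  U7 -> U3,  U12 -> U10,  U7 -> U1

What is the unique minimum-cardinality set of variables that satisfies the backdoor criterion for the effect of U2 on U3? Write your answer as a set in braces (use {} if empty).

Variables eligible for adjustment (non-descendants of U2, excluding U2 and U3): {U4, U6, U7, U8}.
Backdoor paths from U2 to U3:
  P1: U2 <- U8 -> U6 <- U4 -> U12 <- U7 -> U3
  P2: U2 <- U8 -> U6 <- U4 -> U12 -> U1 <- U7 -> U3
  P3: U2 <- U8 -> U6 <- U4 -> U12 -> U3
  P4: U2 <- U8 -> U6 -> U7 -> U12 -> U3
  P5: U2 <- U8 -> U6 -> U7 -> U1 <- U12 -> U3
  P6: U2 <- U8 -> U6 -> U7 -> U3
The empty set is not sufficient: P4 (U2 <- U8 -> U6 -> U7 -> U12 -> U3) has no collider blocking it and no conditioned non-collider, so it is open.
Try {U8}:
  P1: blocked at fork node U8 ∈ conditioning set.
  P2: blocked at fork node U8 ∈ conditioning set.
  P3: blocked at fork node U8 ∈ conditioning set.
  P4: blocked at fork node U8 ∈ conditioning set.
  P5: blocked at fork node U8 ∈ conditioning set.
  P6: blocked at fork node U8 ∈ conditioning set.
{U8} contains no descendant of U2 and blocks every backdoor path.
No other singleton works — e.g. {U4} leaves P4 open — so {U8} is the unique smallest valid adjustment set.

{U8}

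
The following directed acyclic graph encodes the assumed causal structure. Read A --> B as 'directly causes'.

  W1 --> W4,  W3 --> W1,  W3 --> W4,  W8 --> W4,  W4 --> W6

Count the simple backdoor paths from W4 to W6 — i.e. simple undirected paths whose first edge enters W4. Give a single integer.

0

A backdoor path from W4 to W6 is any simple undirected path whose first edge points into W4 (i.e. leaves W4 via a parent).
Parents of W4: {W1, W3, W8}.
No simple path from any parent of W4 reaches W6 without revisiting W4, so there are no backdoor paths.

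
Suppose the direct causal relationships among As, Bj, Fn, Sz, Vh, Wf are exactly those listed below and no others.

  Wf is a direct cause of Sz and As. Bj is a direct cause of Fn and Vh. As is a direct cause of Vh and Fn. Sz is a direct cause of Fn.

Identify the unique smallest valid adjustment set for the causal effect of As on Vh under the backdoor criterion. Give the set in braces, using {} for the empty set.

Variables eligible for adjustment (non-descendants of As, excluding As and Vh): {Bj, Sz, Wf}.
Backdoor paths from As to Vh:
  P1: As <- Wf -> Sz -> Fn <- Bj -> Vh
Each backdoor path contains an unconditioned collider, so every path is already blocked with the empty conditioning set:
  P1: blocked at collider Fn (neither it nor any descendant is in the conditioning set).
The empty set is therefore the unique smallest valid set.

{}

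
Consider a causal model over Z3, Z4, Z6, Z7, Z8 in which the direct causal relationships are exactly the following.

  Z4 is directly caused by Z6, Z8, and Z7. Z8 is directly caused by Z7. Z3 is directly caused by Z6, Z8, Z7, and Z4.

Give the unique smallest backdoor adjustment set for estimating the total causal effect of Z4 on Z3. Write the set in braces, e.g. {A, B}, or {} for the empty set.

{Z6, Z7, Z8}

Variables eligible for adjustment (non-descendants of Z4, excluding Z4 and Z3): {Z6, Z7, Z8}.
Backdoor paths from Z4 to Z3:
  P1: Z4 <- Z7 -> Z8 -> Z3
  P2: Z4 <- Z7 -> Z3
  P3: Z4 <- Z8 <- Z7 -> Z3
  P4: Z4 <- Z8 -> Z3
  P5: Z4 <- Z6 -> Z3
The empty set is not sufficient: P1 (Z4 <- Z7 -> Z8 -> Z3) has no collider blocking it and no conditioned non-collider, so it is open.
Try {Z6, Z7, Z8}:
  P1: blocked at fork node Z7 ∈ conditioning set.
  P2: blocked at fork node Z7 ∈ conditioning set.
  P3: blocked at chain node Z8 ∈ conditioning set.
  P4: blocked at fork node Z8 ∈ conditioning set.
  P5: blocked at fork node Z6 ∈ conditioning set.
{Z6, Z7, Z8} contains no descendant of Z4 and blocks every backdoor path.
Every element of {Z6, Z7, Z8} is needed (dropping Z6 leaves P5 open; dropping Z7 leaves P2 open; dropping Z8 leaves P4 open), so no proper subset is valid.
Among all size-3 subsets of the eligible variables, only {Z6, Z7, Z8} blocks every backdoor path, so it is the unique smallest valid adjustment set.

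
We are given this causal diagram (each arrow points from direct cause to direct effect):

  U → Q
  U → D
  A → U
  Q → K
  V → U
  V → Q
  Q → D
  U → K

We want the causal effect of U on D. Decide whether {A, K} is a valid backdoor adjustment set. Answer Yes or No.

Backdoor paths from U to D (paths whose first edge points into U):
  P1: U <- V -> Q -> D
Condition 1 (no descendant of U in the set): FAILS — K is a descendant of U.
Condition 2 (every backdoor path blocked by {A, K}):
  P1: open — no interior node is in the conditioning set.
{A, K} does not satisfy the backdoor criterion.

No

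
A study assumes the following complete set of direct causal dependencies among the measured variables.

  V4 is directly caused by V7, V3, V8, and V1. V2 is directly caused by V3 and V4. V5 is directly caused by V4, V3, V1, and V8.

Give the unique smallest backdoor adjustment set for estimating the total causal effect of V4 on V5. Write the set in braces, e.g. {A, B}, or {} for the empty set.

{V1, V3, V8}

Variables eligible for adjustment (non-descendants of V4, excluding V4 and V5): {V1, V3, V7, V8}.
Backdoor paths from V4 to V5:
  P1: V4 <- V8 -> V5
  P2: V4 <- V3 -> V5
  P3: V4 <- V1 -> V5
The empty set is not sufficient: P1 (V4 <- V8 -> V5) has no collider blocking it and no conditioned non-collider, so it is open.
Try {V1, V3, V8}:
  P1: blocked at fork node V8 ∈ conditioning set.
  P2: blocked at fork node V3 ∈ conditioning set.
  P3: blocked at fork node V1 ∈ conditioning set.
{V1, V3, V8} contains no descendant of V4 and blocks every backdoor path.
Every element of {V1, V3, V8} is needed (dropping V1 leaves P3 open; dropping V3 leaves P2 open; dropping V8 leaves P1 open), so no proper subset is valid.
Among all size-3 subsets of the eligible variables, only {V1, V3, V8} blocks every backdoor path, so it is the unique smallest valid adjustment set.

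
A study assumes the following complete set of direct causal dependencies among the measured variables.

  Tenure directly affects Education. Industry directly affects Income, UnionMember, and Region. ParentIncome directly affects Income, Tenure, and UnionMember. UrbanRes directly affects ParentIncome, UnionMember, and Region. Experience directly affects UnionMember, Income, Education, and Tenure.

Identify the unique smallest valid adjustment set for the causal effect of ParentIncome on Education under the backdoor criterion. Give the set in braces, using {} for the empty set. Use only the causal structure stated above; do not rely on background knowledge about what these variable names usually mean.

{}

Variables eligible for adjustment (non-descendants of ParentIncome, excluding ParentIncome and Education): {Experience, Industry, Region, UrbanRes}.
Backdoor paths from ParentIncome to Education:
  P1: ParentIncome <- UrbanRes -> UnionMember <- Experience -> Tenure -> Education
  P2: ParentIncome <- UrbanRes -> UnionMember <- Experience -> Education
  P3: ParentIncome <- UrbanRes -> UnionMember <- Industry -> Income <- Experience -> Tenure -> Education
  P4: ParentIncome <- UrbanRes -> UnionMember <- Industry -> Income <- Experience -> Education
  P5: ParentIncome <- UrbanRes -> Region <- Industry -> UnionMember <- Experience -> Tenure -> Education
  P6: ParentIncome <- UrbanRes -> Region <- Industry -> UnionMember <- Experience -> Education
  P7: ParentIncome <- UrbanRes -> Region <- Industry -> Income <- Experience -> Tenure -> Education
  P8: ParentIncome <- UrbanRes -> Region <- Industry -> Income <- Experience -> Education
Each backdoor path contains an unconditioned collider, so every path is already blocked with the empty conditioning set:
  P1: blocked at collider UnionMember (neither it nor any descendant is in the conditioning set).
  P2: blocked at collider UnionMember (neither it nor any descendant is in the conditioning set).
  P3: blocked at collider UnionMember (neither it nor any descendant is in the conditioning set).
  P4: blocked at collider UnionMember (neither it nor any descendant is in the conditioning set).
  P5: blocked at collider Region (neither it nor any descendant is in the conditioning set).
  P6: blocked at collider Region (neither it nor any descendant is in the conditioning set).
  P7: blocked at collider Region (neither it nor any descendant is in the conditioning set).
  P8: blocked at collider Region (neither it nor any descendant is in the conditioning set).
The empty set is therefore the unique smallest valid set.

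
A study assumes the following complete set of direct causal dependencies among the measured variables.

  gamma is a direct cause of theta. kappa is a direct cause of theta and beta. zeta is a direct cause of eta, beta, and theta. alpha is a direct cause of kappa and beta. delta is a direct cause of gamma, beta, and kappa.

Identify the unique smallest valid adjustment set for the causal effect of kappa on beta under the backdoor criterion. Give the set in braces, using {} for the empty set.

Variables eligible for adjustment (non-descendants of kappa, excluding kappa and beta): {alpha, delta, eta, gamma, zeta}.
Backdoor paths from kappa to beta:
  P1: kappa <- delta -> gamma -> theta <- zeta -> beta
  P2: kappa <- delta -> beta
  P3: kappa <- alpha -> beta
The empty set is not sufficient: P2 (kappa <- delta -> beta) has no collider blocking it and no conditioned non-collider, so it is open.
Try {alpha, delta}:
  P1: blocked at fork node delta ∈ conditioning set.
  P2: blocked at fork node delta ∈ conditioning set.
  P3: blocked at fork node alpha ∈ conditioning set.
{alpha, delta} contains no descendant of kappa and blocks every backdoor path.
Every element of {alpha, delta} is needed (dropping alpha leaves P3 open; dropping delta leaves P2 open), so no proper subset is valid.
Among all size-2 subsets of the eligible variables, only {alpha, delta} blocks every backdoor path, so it is the unique smallest valid adjustment set.

{alpha, delta}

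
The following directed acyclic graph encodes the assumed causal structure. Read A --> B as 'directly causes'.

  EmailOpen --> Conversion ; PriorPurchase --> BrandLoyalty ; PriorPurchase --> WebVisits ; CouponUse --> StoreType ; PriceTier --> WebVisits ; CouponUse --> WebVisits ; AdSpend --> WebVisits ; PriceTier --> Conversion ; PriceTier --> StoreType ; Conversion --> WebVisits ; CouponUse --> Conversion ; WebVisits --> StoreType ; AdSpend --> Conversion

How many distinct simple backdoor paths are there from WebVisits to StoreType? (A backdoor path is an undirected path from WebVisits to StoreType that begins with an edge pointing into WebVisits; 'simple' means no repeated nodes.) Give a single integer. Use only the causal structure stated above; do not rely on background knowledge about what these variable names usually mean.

8

A backdoor path from WebVisits to StoreType is any simple undirected path whose first edge points into WebVisits (i.e. leaves WebVisits via a parent).
Parents of WebVisits: {AdSpend, Conversion, CouponUse, PriceTier, PriorPurchase}.
Enumerating:
  P1: WebVisits <- PriceTier -> Conversion <- CouponUse -> StoreType
  P2: WebVisits <- PriceTier -> StoreType
  P3: WebVisits <- CouponUse -> Conversion <- PriceTier -> StoreType
  P4: WebVisits <- CouponUse -> StoreType
  P5: WebVisits <- AdSpend -> Conversion <- PriceTier -> StoreType
  P6: WebVisits <- AdSpend -> Conversion <- CouponUse -> StoreType
  P7: WebVisits <- Conversion <- PriceTier -> StoreType
  P8: WebVisits <- Conversion <- CouponUse -> StoreType
That exhausts the simple backdoor paths. Count: 8.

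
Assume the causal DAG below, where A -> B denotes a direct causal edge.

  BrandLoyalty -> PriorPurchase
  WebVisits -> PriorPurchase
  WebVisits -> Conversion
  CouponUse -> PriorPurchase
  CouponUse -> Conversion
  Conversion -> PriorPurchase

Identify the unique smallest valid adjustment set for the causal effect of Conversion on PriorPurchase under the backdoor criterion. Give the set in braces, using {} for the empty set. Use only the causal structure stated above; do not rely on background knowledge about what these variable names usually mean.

{CouponUse, WebVisits}

Variables eligible for adjustment (non-descendants of Conversion, excluding Conversion and PriorPurchase): {BrandLoyalty, CouponUse, WebVisits}.
Backdoor paths from Conversion to PriorPurchase:
  P1: Conversion <- CouponUse -> PriorPurchase
  P2: Conversion <- WebVisits -> PriorPurchase
The empty set is not sufficient: P1 (Conversion <- CouponUse -> PriorPurchase) has no collider blocking it and no conditioned non-collider, so it is open.
Try {CouponUse, WebVisits}:
  P1: blocked at fork node CouponUse ∈ conditioning set.
  P2: blocked at fork node WebVisits ∈ conditioning set.
{CouponUse, WebVisits} contains no descendant of Conversion and blocks every backdoor path.
Every element of {CouponUse, WebVisits} is needed (dropping CouponUse leaves P1 open; dropping WebVisits leaves P2 open), so no proper subset is valid.
Among all size-2 subsets of the eligible variables, only {CouponUse, WebVisits} blocks every backdoor path, so it is the unique smallest valid adjustment set.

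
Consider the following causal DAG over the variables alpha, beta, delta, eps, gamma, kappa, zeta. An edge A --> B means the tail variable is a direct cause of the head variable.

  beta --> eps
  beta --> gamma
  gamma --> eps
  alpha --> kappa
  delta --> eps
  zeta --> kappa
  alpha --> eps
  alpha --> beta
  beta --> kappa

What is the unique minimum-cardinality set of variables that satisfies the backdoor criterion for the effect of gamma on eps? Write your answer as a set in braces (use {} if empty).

Variables eligible for adjustment (non-descendants of gamma, excluding gamma and eps): {alpha, beta, delta, kappa, zeta}.
Backdoor paths from gamma to eps:
  P1: gamma <- beta <- alpha -> eps
  P2: gamma <- beta -> eps
  P3: gamma <- beta -> kappa <- alpha -> eps
The empty set is not sufficient: P1 (gamma <- beta <- alpha -> eps) has no collider blocking it and no conditioned non-collider, so it is open.
Try {beta}:
  P1: blocked at chain node beta ∈ conditioning set.
  P2: blocked at fork node beta ∈ conditioning set.
  P3: blocked at fork node beta ∈ conditioning set.
{beta} contains no descendant of gamma and blocks every backdoor path.
No other singleton works — e.g. {delta} leaves P1 open — so {beta} is the unique smallest valid adjustment set.

{beta}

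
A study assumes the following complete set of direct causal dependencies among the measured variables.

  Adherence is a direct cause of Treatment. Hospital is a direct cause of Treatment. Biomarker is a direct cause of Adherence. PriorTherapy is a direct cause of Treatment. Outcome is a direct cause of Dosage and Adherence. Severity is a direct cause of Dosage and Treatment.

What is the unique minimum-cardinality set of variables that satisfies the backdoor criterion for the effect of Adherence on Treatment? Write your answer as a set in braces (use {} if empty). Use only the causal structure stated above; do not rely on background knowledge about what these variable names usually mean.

{}

Variables eligible for adjustment (non-descendants of Adherence, excluding Adherence and Treatment): {Biomarker, Dosage, Hospital, Outcome, PriorTherapy, Severity}.
Backdoor paths from Adherence to Treatment:
  P1: Adherence <- Outcome -> Dosage <- Severity -> Treatment
Each backdoor path contains an unconditioned collider, so every path is already blocked with the empty conditioning set:
  P1: blocked at collider Dosage (neither it nor any descendant is in the conditioning set).
The empty set is therefore the unique smallest valid set.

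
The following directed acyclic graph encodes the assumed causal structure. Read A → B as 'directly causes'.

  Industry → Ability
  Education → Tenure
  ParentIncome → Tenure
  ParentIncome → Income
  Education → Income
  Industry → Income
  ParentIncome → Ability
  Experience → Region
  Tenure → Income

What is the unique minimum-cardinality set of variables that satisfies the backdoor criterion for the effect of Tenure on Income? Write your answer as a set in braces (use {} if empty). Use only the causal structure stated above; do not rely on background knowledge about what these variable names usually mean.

{Education, ParentIncome}

Variables eligible for adjustment (non-descendants of Tenure, excluding Tenure and Income): {Ability, Education, Experience, Industry, ParentIncome, Region}.
Backdoor paths from Tenure to Income:
  P1: Tenure <- ParentIncome -> Ability <- Industry -> Income
  P2: Tenure <- ParentIncome -> Income
  P3: Tenure <- Education -> Income
The empty set is not sufficient: P2 (Tenure <- ParentIncome -> Income) has no collider blocking it and no conditioned non-collider, so it is open.
Try {Education, ParentIncome}:
  P1: blocked at fork node ParentIncome ∈ conditioning set.
  P2: blocked at fork node ParentIncome ∈ conditioning set.
  P3: blocked at fork node Education ∈ conditioning set.
{Education, ParentIncome} contains no descendant of Tenure and blocks every backdoor path.
Every element of {Education, ParentIncome} is needed (dropping Education leaves P3 open; dropping ParentIncome leaves P2 open), so no proper subset is valid.
Among all size-2 subsets of the eligible variables, only {Education, ParentIncome} blocks every backdoor path, so it is the unique smallest valid adjustment set.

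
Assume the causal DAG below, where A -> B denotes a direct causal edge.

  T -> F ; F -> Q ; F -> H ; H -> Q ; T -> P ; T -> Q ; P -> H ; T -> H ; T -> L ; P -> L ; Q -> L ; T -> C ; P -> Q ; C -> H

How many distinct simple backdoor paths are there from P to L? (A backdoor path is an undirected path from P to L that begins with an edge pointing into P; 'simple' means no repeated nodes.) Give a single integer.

A backdoor path from P to L is any simple undirected path whose first edge points into P (i.e. leaves P via a parent).
Parents of P: {T}.
Enumerating:
  P1: P <- T -> C -> H <- F -> Q -> L
  P2: P <- T -> C -> H -> Q -> L
  P3: P <- T -> F -> H -> Q -> L
  P4: P <- T -> F -> Q -> L
  P5: P <- T -> H <- F -> Q -> L
  P6: P <- T -> H -> Q -> L
  P7: P <- T -> Q -> L
  P8: P <- T -> L
That exhausts the simple backdoor paths. Count: 8.

8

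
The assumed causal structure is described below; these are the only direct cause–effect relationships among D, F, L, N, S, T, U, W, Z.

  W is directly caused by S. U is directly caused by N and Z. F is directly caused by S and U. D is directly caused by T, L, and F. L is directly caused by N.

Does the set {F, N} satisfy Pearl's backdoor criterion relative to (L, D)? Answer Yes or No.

Yes

Backdoor paths from L to D (paths whose first edge points into L):
  P1: L <- N -> U -> F -> D
Condition 1 (no descendant of L in the set): holds — descendants of L are {D}; none are in {F, N}.
Condition 2 (every backdoor path blocked by {F, N}):
  P1: blocked at fork node N ∈ conditioning set.
{F, N} satisfies the backdoor criterion.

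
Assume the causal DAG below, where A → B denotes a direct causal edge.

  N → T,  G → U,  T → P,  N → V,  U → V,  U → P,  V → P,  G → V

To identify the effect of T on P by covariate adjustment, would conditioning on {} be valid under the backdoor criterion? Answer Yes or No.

Backdoor paths from T to P (paths whose first edge points into T):
  P1: T <- N -> V <- G -> U -> P
  P2: T <- N -> V <- U -> P
  P3: T <- N -> V -> P
Condition 1 (no descendant of T in the set): holds — descendants of T are {P}; none are in {}.
Condition 2 (every backdoor path blocked by {}):
  P1: blocked at collider V (neither it nor any descendant is in the conditioning set).
  P2: blocked at collider V (neither it nor any descendant is in the conditioning set).
  P3: open — no interior node is in the conditioning set.
{} does not satisfy the backdoor criterion.

No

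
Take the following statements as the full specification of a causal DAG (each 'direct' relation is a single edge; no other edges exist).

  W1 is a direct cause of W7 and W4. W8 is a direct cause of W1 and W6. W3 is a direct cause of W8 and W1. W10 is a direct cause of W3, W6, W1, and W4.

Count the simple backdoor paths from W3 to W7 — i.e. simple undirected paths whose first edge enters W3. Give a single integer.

A backdoor path from W3 to W7 is any simple undirected path whose first edge points into W3 (i.e. leaves W3 via a parent).
Parents of W3: {W10}.
Enumerating:
  P1: W3 <- W10 -> W1 -> W7
  P2: W3 <- W10 -> W4 <- W1 -> W7
  P3: W3 <- W10 -> W6 <- W8 -> W1 -> W7
That exhausts the simple backdoor paths. Count: 3.

3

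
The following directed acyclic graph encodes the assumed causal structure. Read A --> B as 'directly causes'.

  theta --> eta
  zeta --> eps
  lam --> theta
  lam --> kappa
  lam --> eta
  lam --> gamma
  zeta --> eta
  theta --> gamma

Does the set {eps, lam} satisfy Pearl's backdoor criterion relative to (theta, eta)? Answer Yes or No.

Backdoor paths from theta to eta (paths whose first edge points into theta):
  P1: theta <- lam -> eta
Condition 1 (no descendant of theta in the set): holds — descendants of theta are {eta, gamma}; none are in {eps, lam}.
Condition 2 (every backdoor path blocked by {eps, lam}):
  P1: blocked at fork node lam ∈ conditioning set.
{eps, lam} satisfies the backdoor criterion.

Yes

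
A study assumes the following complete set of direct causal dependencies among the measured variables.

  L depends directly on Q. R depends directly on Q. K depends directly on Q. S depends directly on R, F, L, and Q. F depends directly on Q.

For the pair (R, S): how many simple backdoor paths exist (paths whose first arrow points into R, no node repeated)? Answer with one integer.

A backdoor path from R to S is any simple undirected path whose first edge points into R (i.e. leaves R via a parent).
Parents of R: {Q}.
Enumerating:
  P1: R <- Q -> L -> S
  P2: R <- Q -> F -> S
  P3: R <- Q -> S
That exhausts the simple backdoor paths. Count: 3.

3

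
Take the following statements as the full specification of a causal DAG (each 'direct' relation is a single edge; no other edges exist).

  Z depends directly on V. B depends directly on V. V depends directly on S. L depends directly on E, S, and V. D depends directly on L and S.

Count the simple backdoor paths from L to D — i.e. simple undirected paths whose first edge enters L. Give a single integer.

2

A backdoor path from L to D is any simple undirected path whose first edge points into L (i.e. leaves L via a parent).
Parents of L: {E, S, V}.
Enumerating:
  P1: L <- S -> D
  P2: L <- V <- S -> D
That exhausts the simple backdoor paths. Count: 2.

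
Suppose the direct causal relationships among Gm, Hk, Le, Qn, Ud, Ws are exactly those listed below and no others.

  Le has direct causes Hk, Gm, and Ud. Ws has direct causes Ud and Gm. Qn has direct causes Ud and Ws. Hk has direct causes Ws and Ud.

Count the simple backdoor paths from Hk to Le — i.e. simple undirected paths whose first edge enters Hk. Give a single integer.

A backdoor path from Hk to Le is any simple undirected path whose first edge points into Hk (i.e. leaves Hk via a parent).
Parents of Hk: {Ud, Ws}.
Enumerating:
  P1: Hk <- Ud -> Ws <- Gm -> Le
  P2: Hk <- Ud -> Le
  P3: Hk <- Ud -> Qn <- Ws <- Gm -> Le
  P4: Hk <- Ws <- Gm -> Le
  P5: Hk <- Ws <- Ud -> Le
  P6: Hk <- Ws -> Qn <- Ud -> Le
That exhausts the simple backdoor paths. Count: 6.

6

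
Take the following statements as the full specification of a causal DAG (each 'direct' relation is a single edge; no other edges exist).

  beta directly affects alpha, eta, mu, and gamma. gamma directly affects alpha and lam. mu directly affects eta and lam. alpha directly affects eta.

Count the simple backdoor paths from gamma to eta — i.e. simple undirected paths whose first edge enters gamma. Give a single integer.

3

A backdoor path from gamma to eta is any simple undirected path whose first edge points into gamma (i.e. leaves gamma via a parent).
Parents of gamma: {beta}.
Enumerating:
  P1: gamma <- beta -> mu -> eta
  P2: gamma <- beta -> alpha -> eta
  P3: gamma <- beta -> eta
That exhausts the simple backdoor paths. Count: 3.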